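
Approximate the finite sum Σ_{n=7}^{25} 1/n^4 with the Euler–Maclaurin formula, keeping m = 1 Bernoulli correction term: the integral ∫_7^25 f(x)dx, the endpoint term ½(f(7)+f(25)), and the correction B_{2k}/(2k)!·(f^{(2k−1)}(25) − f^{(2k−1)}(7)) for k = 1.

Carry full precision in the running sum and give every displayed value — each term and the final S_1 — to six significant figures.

∫_7^25 1/x^4 dx evaluates to 0.000950484.
Boundary: ½(f(7) + f(25)) = ½(0.000416493 + 2.56000e-06) = 0.000209527.
So far: 0.00116001.
k=1: B_{2}/(2)! × [f^{(1)}(25) − f^{(1)}(7)] = 1/12 × (-4.09600e-07 − (-0.000237996)) = 1.97989e-05.

S_1 ≈ 0.00117981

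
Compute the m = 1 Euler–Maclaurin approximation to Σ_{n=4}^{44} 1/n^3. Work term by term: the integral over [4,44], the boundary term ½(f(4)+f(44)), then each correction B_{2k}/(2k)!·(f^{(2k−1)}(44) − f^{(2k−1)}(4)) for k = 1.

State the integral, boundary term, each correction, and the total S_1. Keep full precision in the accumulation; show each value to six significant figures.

∫_4^44 1/x^3 dx evaluates to 0.0309917.
Boundary: ½(f(4) + f(44)) = ½(0.0156250 + 1.17393e-05) = 0.00781837.
So far: 0.0388101.
k=1: B_{2}/(2)! × [f^{(1)}(44) − f^{(1)}(4)] = 1/12 × (-8.00406e-07 − (-0.0117188)) = 0.000976496.

S_1 ≈ 0.0397866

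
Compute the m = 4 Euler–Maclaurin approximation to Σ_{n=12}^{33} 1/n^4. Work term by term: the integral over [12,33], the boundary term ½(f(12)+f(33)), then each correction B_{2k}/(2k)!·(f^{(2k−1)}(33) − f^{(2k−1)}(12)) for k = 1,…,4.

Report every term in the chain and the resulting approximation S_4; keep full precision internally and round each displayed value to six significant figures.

∫_12^33 1/x^4 dx evaluates to 0.000183626.
½[f(12) + f(33)] = ½[4.82253e-05 + 8.43226e-07] = 2.45343e-05.
Integral + boundary = 0.000208160.
Order-1 term: 1/12 · (-1.02209e-07 − (-1.60751e-05)) = 1.33107e-06.
Running total after k=1: 0.000209491.
Order-2 term: −1/720 · (-2.81568e-09 − (-3.34898e-06)) = -4.64745e-09.
Running total after k=2: 0.000209486.
Order-3 term: 1/30240 · (-1.44792e-10 − (-1.30238e-06)) = 4.30634e-11.
Running total after k=3: 0.000209486.
Order-4 term: −1/1209600 · (-1.19663e-11 − (-8.13988e-07)) = -6.72930e-13.

S_4 ≈ 0.000209486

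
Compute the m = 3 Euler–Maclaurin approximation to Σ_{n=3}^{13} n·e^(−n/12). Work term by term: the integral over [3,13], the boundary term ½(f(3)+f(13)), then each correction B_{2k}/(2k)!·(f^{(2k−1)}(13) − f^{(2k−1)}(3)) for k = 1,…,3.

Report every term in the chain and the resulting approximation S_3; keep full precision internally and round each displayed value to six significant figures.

S_3 ≈ 41.9617

∫_3^13 x·e^(−x/12) dx evaluates to 38.6445.
Endpoint term: (f(3) + f(13))/2 = (2.33640 + 4.40005)/2 = 3.36823.
Running total after boundary: 42.0127.
Correction k=1: B_{2}/2! · (f^{(1)}(13) − f^{(1)}(3)) = 1/12 · (-0.0282055 − 0.584101) = -0.0510255.
Running total after k=1: 41.9617.
Correction k=2: B_{4}/4! · (f^{(3)}(13) − f^{(3)}(3)) = −1/720 · (0.00450504 − 0.0148729) = 1.43999e-05.
Running total after k=2: 41.9617.
Correction k=3: B_{6}/6! · (f^{(5)}(13) − f^{(5)}(3)) = 1/30240 · (6.39302e-05 − 0.000178400) = -3.78538e-09.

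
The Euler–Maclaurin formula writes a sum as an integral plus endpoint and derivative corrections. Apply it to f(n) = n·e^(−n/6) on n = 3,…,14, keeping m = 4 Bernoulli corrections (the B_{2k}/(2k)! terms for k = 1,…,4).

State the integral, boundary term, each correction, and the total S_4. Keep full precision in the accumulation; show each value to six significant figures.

The integral term ∫_3^14 x·e^(−x/6) dx = 21.1160.
½[f(3) + f(14)] = ½[1.81959 + 1.35761] = 1.58860.
Running total after boundary: 22.7046.
Order-1 term: 1/12 · (-0.129296 − 0.303265) = -0.0360468.
Running total after k=1: 22.6686.
Order-2 term: −1/720 · (0.00179578 − 0.0421202) = 5.60061e-05.
Running total after k=2: 22.6686.
Order-3 term: 1/30240 · (0.000199531 − 0.00210601) = -6.30449e-08.
Running total after k=3: 22.6686.
Order-4 term: −1/1209600 · (9.69941e-06 − 8.45004e-05) = 6.18394e-11.

S_4 ≈ 22.6686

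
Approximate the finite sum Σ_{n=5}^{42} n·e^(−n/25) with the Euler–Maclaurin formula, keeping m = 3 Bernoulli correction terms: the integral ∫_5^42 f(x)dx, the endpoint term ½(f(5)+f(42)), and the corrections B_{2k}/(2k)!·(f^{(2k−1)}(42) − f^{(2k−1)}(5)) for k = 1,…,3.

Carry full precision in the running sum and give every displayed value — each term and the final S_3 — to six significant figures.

∫_5^42 x·e^(−x/25) dx evaluates to 301.872.
½[f(5) + f(42)] = ½[4.09365 + 7.82771] = 5.96068.
Integral + boundary = 307.832.
k=1: B_{2}/(2)! × [f^{(1)}(42) − f^{(1)}(5)] = 1/12 × (-0.126734 − 0.654985) = -0.0651432.
Running total after k=1: 307.767.
k=2: B_{4}/(4)! × [f^{(3)}(42) − f^{(3)}(5)] = −1/720 × (0.000393622 − 0.00366791) = 4.54763e-06.
Running total after k=2: 307.767.
k=3: B_{6}/(6)! × [f^{(5)}(42) − f^{(5)}(5)] = 1/30240 × (1.58403e-06 − 1.00606e-05) = -2.80309e-10.

S_3 ≈ 307.767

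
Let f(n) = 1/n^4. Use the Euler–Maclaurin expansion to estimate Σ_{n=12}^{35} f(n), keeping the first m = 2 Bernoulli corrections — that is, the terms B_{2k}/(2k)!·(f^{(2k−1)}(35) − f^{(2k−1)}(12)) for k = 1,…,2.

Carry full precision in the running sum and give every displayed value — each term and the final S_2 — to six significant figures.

The integral term ∫_12^35 1/x^4 dx = 0.000185127.
Boundary: ½(f(12) + f(35)) = ½(4.82253e-05 + 6.66389e-07) = 2.44458e-05.
Integral + boundary = 0.000209573.
Order-1 term: 1/12 · (-7.61587e-08 − (-1.60751e-05)) = 1.33325e-06.
Partial sum through k=1: 0.000210906.
Order-2 term: −1/720 · (-1.86511e-09 − (-3.34898e-06)) = -4.64877e-09.

S_2 ≈ 0.000210901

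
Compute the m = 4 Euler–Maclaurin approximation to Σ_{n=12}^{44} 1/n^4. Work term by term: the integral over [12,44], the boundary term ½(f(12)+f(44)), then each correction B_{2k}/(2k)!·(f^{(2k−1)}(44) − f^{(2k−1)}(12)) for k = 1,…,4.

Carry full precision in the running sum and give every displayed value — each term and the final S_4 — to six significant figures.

∫_12^44 1/x^4 dx evaluates to 0.000188988.
Boundary: ½(f(12) + f(44)) = ½(4.82253e-05 + 2.66802e-07) = 2.42461e-05.
So far: 0.000213234.
Order-1 term: 1/12 · (-2.42547e-08 − (-1.60751e-05)) = 1.33757e-06.
Partial sum through k=1: 0.000214572.
Order-2 term: −1/720 · (-3.75848e-10 − (-3.34898e-06)) = -4.65084e-09.
Partial sum through k=2: 0.000214567.
Order-3 term: 1/30240 · (-1.08716e-11 − (-1.30238e-06)) = 4.30678e-11.
Partial sum through k=3: 0.000214567.
Order-4 term: −1/1209600 · (-5.05397e-13 − (-8.13988e-07)) = -6.72940e-13.

S_4 ≈ 0.000214567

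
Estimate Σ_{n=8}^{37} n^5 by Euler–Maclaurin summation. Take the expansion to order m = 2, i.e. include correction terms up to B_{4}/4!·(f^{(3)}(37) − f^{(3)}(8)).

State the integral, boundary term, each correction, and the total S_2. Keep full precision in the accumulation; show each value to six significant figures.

S_2 ≈ 4.63045e+08

∫_8^37 x^5 dx evaluates to 4.27577e+08.
Boundary: ½(f(8) + f(37)) = ½(32768.0 + 6.93440e+07) = 3.46884e+07.
So far: 4.62266e+08.
k=1: B_{2}/(2)! × [f^{(1)}(37) − f^{(1)}(8)] = 1/12 × (9.37080e+06 − 20480.0) = 779194.
Running total after k=1: 4.63045e+08.
k=2: B_{4}/(4)! × [f^{(3)}(37) − f^{(3)}(8)] = −1/720 × (82140.0 − 3840.00) = -108.750.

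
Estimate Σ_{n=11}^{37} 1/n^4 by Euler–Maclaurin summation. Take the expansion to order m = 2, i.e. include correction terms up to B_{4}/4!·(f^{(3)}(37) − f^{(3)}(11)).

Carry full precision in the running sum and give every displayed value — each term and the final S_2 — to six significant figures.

Integral: ∫_11^37 1/x^4 dx = 0.000243858.
½[f(11) + f(37)] = ½[6.83013e-05 + 5.33572e-07] = 3.44175e-05.
So far: 0.000278275.
Order-1 term: 1/12 · (-5.76835e-08 − (-2.48369e-05)) = 2.06493e-06.
Partial sum through k=1: 0.000280340.
Order-2 term: −1/720 · (-1.26406e-09 − (-6.15790e-06)) = -8.55088e-09.

S_2 ≈ 0.000280331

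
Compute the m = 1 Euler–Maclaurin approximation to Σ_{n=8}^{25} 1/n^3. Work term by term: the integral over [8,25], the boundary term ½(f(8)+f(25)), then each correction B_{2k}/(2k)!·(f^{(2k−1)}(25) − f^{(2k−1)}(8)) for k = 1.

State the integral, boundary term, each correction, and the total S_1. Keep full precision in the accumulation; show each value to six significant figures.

∫_8^25 1/x^3 dx evaluates to 0.00701250.
½[f(8) + f(25)] = ½[0.00195312 + 6.40000e-05] = 0.00100856.
Running total after boundary: 0.00802106.
k=1: B_{2}/(2)! × [f^{(1)}(25) − f^{(1)}(8)] = 1/12 × (-7.68000e-06 − (-0.000732422)) = 6.03952e-05.

S_1 ≈ 0.00808146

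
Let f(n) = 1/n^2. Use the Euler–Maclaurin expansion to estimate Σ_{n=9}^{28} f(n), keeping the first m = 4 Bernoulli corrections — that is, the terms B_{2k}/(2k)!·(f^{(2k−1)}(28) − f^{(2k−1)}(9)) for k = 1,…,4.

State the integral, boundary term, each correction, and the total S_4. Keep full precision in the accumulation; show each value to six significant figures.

The integral term ∫_9^28 1/x^2 dx = 0.0753968.
½[f(9) + f(28)] = ½[0.0123457 + 0.00127551] = 0.00681059.
Running total after boundary: 0.0822074.
k=1: B_{2}/(2)! × [f^{(1)}(28) − f^{(1)}(9)] = 1/12 × (-9.11079e-05 − (-0.00274348)) = 0.000221031.
After k=1: 0.0824285.
k=2: B_{4}/(4)! × [f^{(3)}(28) − f^{(3)}(9)] = −1/720 × (-1.39451e-06 − (-0.000406442)) = -5.62566e-07.
After k=2: 0.0824279.
k=3: B_{6}/(6)! × [f^{(5)}(28) − f^{(5)}(9)] = 1/30240 × (-5.33613e-08 − (-0.000150534)) = 4.97622e-09.
After k=3: 0.0824279.
k=4: B_{8}/(8)! × [f^{(7)}(28) − f^{(7)}(9)] = −1/1209600 × (-3.81152e-09 − (-0.000104073)) = -8.60360e-11.

S_4 ≈ 0.0824279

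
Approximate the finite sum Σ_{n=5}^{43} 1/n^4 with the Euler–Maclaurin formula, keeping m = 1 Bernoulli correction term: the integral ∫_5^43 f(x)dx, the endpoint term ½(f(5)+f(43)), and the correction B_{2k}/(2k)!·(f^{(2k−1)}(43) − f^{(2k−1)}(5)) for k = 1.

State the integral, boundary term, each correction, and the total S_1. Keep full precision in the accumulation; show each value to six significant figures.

S_1 ≈ 0.00356928

∫_5^43 1/x^4 dx evaluates to 0.00266247.
Endpoint term: (f(5) + f(43))/2 = (0.00160000 + 2.92500e-07)/2 = 0.000800146.
So far: 0.00346262.
Order-1 term: 1/12 · (-2.72093e-08 − (-0.00128000)) = 0.000106664.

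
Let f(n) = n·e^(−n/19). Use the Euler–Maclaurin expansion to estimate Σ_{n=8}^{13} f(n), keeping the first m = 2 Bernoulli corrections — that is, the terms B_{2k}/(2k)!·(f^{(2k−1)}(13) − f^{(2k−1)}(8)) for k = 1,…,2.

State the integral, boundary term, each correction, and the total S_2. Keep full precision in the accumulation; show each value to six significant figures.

S_2 ≈ 35.8677

The integral term ∫_8^13 x·e^(−x/19) dx = 29.9815.
Endpoint term: (f(8) + f(13))/2 = (5.25084 + 6.55835)/2 = 5.90460.
Integral + boundary = 35.8861.
k=1: B_{2}/(2)! × [f^{(1)}(13) − f^{(1)}(8)] = 1/12 × (0.159312 − 0.379995) = -0.0183903.
Running total after k=1: 35.8677.
k=2: B_{4}/(4)! × [f^{(3)}(13) − f^{(3)}(8)] = −1/720 × (0.00323626 − 0.00468894) = 2.01761e-06.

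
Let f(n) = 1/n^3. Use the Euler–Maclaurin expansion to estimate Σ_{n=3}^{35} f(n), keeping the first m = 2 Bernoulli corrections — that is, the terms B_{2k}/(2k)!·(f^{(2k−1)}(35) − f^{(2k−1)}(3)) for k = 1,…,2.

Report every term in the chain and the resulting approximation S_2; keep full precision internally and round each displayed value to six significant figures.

Integral: ∫_3^35 1/x^3 dx = 0.0551474.
½[f(3) + f(35)] = ½[0.0370370 + 2.33236e-05] = 0.0185302.
So far: 0.0736776.
Order-1 term: 1/12 · (-1.99917e-06 − (-0.0370370)) = 0.00308625.
Running total after k=1: 0.0767638.
Order-2 term: −1/720 · (-3.26395e-08 − (-0.0823045)) = -0.000114312.

S_2 ≈ 0.0766495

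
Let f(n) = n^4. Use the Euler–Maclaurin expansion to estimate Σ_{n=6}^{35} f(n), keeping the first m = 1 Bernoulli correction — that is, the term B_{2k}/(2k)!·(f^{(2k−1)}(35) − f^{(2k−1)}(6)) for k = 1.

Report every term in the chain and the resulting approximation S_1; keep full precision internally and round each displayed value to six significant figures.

Integral: ∫_6^35 x^4 dx = 1.05028e+07.
Boundary: ½(f(6) + f(35)) = ½(1296.00 + 1.50062e+06) = 750960.
Integral + boundary = 1.12538e+07.
k=1: B_{2}/(2)! × [f^{(1)}(35) − f^{(1)}(6)] = 1/12 × (171500 − 864.000) = 14219.7.

S_1 ≈ 1.12680e+07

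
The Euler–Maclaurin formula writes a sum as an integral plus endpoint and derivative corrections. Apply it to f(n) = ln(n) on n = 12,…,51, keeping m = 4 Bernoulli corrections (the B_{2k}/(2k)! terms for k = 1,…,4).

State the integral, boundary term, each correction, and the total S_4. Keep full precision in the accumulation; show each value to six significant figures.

S_4 ≈ 134.907

The integral term ∫_12^51 ln(x) dx = 131.704.
½[f(12) + f(51)] = ½[2.48491 + 3.93183] = 3.20837.
Running total after boundary: 134.913.
Correction k=1: B_{2}/2! · (f^{(1)}(51) − f^{(1)}(12)) = 1/12 · (0.0196078 − 0.0833333) = -0.00531046.
Running total after k=1: 134.907.
Correction k=2: B_{4}/4! · (f^{(3)}(51) − f^{(3)}(12)) = −1/720 · (1.50772e-05 − 0.00115741) = 1.58657e-06.
Running total after k=2: 134.907.
Correction k=3: B_{6}/6! · (f^{(5)}(51) − f^{(5)}(12)) = 1/30240 · (6.95601e-08 − 9.64506e-05) = -3.18720e-09.
Running total after k=3: 134.907.
Correction k=4: B_{8}/8! · (f^{(7)}(51) − f^{(7)}(12)) = −1/1209600 · (8.02308e-10 − 2.00939e-05) = 1.66113e-11.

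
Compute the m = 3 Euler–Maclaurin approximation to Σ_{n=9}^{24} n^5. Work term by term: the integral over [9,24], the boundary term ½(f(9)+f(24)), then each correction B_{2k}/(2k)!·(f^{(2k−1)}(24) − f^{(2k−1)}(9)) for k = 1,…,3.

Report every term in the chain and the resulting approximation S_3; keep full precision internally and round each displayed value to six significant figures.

The integral term ∫_9^24 x^5 dx = 3.17619e+07.
½[f(9) + f(24)] = ½[59049.0 + 7.96262e+06] = 4.01084e+06.
Running total after boundary: 3.57728e+07.
k=1: B_{2}/(2)! × [f^{(1)}(24) − f^{(1)}(9)] = 1/12 × (1.65888e+06 − 32805.0) = 135506.
Partial sum through k=1: 3.59083e+07.
k=2: B_{4}/(4)! × [f^{(3)}(24) − f^{(3)}(9)] = −1/720 × (34560.0 − 4860.00) = -41.2500.
Partial sum through k=2: 3.59082e+07.
k=3: B_{6}/(6)! × [f^{(5)}(24) − f^{(5)}(9)] = 1/30240 × (120.000 − 120.000) = 0.00000.

S_3 ≈ 3.59082e+07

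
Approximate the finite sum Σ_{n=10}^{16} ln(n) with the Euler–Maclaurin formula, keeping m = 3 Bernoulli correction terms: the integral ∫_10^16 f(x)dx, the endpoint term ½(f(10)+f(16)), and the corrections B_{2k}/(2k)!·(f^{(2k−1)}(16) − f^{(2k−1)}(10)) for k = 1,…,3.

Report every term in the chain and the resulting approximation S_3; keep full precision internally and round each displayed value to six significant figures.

S_3 ≈ 17.8700

∫_10^16 ln(x) dx evaluates to 15.3356.
½[f(10) + f(16)] = ½[2.30259 + 2.77259] = 2.53759.
So far: 17.8732.
Order-1 term: 1/12 · (0.0625000 − 0.100000) = -0.00312500.
After k=1: 17.8700.
Order-2 term: −1/720 · (0.000488281 − 0.00200000) = 2.09961e-06.
After k=2: 17.8700.
Order-3 term: 1/30240 · (2.28882e-05 − 0.000240000) = -7.17962e-09.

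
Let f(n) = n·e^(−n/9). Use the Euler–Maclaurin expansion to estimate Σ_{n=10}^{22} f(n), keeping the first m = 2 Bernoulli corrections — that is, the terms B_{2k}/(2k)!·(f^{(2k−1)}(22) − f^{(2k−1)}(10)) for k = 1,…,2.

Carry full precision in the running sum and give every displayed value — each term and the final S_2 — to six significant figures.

S_2 ≈ 34.6751

Integral: ∫_10^22 x·e^(−x/9) dx = 32.0820.
Boundary: ½(f(10) + f(22)) = ½(3.29193 + 1.90904) = 2.60048.
So far: 34.6824.
Order-1 term: 1/12 · (-0.125341 − (-0.0365770)) = -0.00739697.
Partial sum through k=1: 34.6750.
Order-2 term: −1/720 · (0.000595160 − 0.00767665) = 9.83541e-06.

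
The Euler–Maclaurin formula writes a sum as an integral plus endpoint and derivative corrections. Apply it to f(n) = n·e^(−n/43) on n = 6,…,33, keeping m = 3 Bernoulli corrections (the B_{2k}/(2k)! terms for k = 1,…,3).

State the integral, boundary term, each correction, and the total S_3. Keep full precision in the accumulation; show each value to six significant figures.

S_3 ≈ 325.803

The integral term ∫_6^33 x·e^(−x/43) dx = 315.588.
½[f(6) + f(33)] = ½[5.21858 + 15.3186] = 10.2686.
Running total after boundary: 325.856.
Order-1 term: 1/12 · (0.107953 − 0.748400) = -0.0533706.
Running total after k=1: 325.803.
Order-2 term: −1/720 · (0.000560493 − 0.00134555) = 1.09036e-06.
Running total after k=2: 325.803.
Order-3 term: 1/30240 · (5.74690e-07 − 1.23653e-06) = -2.18863e-11.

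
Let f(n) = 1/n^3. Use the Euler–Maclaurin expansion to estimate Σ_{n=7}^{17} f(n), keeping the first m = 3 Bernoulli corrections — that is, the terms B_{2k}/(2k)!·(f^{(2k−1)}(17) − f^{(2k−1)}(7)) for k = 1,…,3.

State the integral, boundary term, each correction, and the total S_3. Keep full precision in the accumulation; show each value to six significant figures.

∫_7^17 1/x^3 dx evaluates to 0.00847398.
Endpoint term: (f(7) + f(17))/2 = (0.00291545 + 0.000203542)/2 = 0.00155950.
Integral + boundary = 0.0100335.
k=1: B_{2}/(2)! × [f^{(1)}(17) − f^{(1)}(7)] = 1/12 × (-3.59191e-05 − (-0.00124948)) = 0.000101130.
Running total after k=1: 0.0101346.
k=2: B_{4}/(4)! × [f^{(3)}(17) − f^{(3)}(7)] = −1/720 × (-2.48575e-06 − (-0.000509992)) = -7.04869e-07.
Running total after k=2: 0.0101339.
k=3: B_{6}/(6)! × [f^{(5)}(17) − f^{(5)}(7)] = 1/30240 × (-3.61251e-07 − (-0.000437136)) = 1.44436e-08.

S_3 ≈ 0.0101339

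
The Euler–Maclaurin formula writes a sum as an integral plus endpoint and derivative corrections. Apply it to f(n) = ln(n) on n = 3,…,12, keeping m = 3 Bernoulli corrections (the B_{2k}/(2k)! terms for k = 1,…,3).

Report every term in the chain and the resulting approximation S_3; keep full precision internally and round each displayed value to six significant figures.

S_3 ≈ 19.2941

The integral term ∫_3^12 ln(x) dx = 17.5230.
½[f(3) + f(12)] = ½[1.09861 + 2.48491] = 1.79176.
So far: 19.3148.
k=1: B_{2}/(2)! × [f^{(1)}(12) − f^{(1)}(3)] = 1/12 × (0.0833333 − 0.333333) = -0.0208333.
Running total after k=1: 19.2940.
k=2: B_{4}/(4)! × [f^{(3)}(12) − f^{(3)}(3)] = −1/720 × (0.00115741 − 0.0740741) = 0.000101273.
Running total after k=2: 19.2941.
k=3: B_{6}/(6)! × [f^{(5)}(12) − f^{(5)}(3)] = 1/30240 × (9.64506e-05 − 0.0987654) = -3.26286e-06.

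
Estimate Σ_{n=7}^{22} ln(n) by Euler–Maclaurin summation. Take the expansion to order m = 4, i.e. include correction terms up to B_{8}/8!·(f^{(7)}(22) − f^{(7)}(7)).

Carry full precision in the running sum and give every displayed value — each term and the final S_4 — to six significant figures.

Integral: ∫_7^22 ln(x) dx = 39.3816.
Endpoint term: (f(7) + f(22))/2 = (1.94591 + 3.09104)/2 = 2.51848.
Running total after boundary: 41.9000.
Order-1 term: 1/12 · (0.0454545 − 0.142857) = -0.00811688.
Running total after k=1: 41.8919.
Order-2 term: −1/720 · (0.000187829 − 0.00583090) = 7.83760e-06.
Running total after k=2: 41.8919.
Order-3 term: 1/30240 · (4.65691e-06 − 0.00142798) = -4.70674e-08.
Running total after k=3: 41.8919.
Order-4 term: −1/1209600 · (2.88651e-07 − 0.000874271) = 7.22539e-10.

S_4 ≈ 41.8919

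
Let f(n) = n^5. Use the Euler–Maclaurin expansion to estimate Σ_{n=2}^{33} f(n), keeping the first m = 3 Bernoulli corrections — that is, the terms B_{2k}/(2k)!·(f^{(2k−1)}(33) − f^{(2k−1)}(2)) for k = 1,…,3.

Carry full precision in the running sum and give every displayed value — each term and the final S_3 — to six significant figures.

S_3 ≈ 2.35306e+08

The integral term ∫_2^33 x^5 dx = 2.15245e+08.
Endpoint term: (f(2) + f(33))/2 = (32.0000 + 3.91354e+07)/2 = 1.95677e+07.
So far: 2.34812e+08.
Correction k=1: B_{2}/2! · (f^{(1)}(33) − f^{(1)}(2)) = 1/12 · (5.92960e+06 − 80.0000) = 494127.
Partial sum through k=1: 2.35306e+08.
Correction k=2: B_{4}/4! · (f^{(3)}(33) − f^{(3)}(2)) = −1/720 · (65340.0 − 240.000) = -90.4167.
Partial sum through k=2: 2.35306e+08.
Correction k=3: B_{6}/6! · (f^{(5)}(33) − f^{(5)}(2)) = 1/30240 · (120.000 − 120.000) = 0.00000.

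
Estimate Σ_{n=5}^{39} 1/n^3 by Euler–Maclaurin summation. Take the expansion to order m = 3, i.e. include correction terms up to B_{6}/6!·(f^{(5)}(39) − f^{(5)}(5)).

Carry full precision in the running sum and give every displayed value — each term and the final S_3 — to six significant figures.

S_3 ≈ 0.0240745

The integral term ∫_5^39 1/x^3 dx = 0.0196713.
½[f(5) + f(39)] = ½[0.00800000 + 1.68580e-05] = 0.00400843.
Integral + boundary = 0.0236797.
k=1: B_{2}/(2)! × [f^{(1)}(39) − f^{(1)}(5)] = 1/12 × (-1.29677e-06 − (-0.00480000)) = 0.000399892.
Partial sum through k=1: 0.0240796.
k=2: B_{4}/(4)! × [f^{(3)}(39) − f^{(3)}(5)] = −1/720 × (-1.70515e-08 − (-0.00384000)) = -5.33331e-06.
Partial sum through k=2: 0.0240743.
k=3: B_{6}/(6)! × [f^{(5)}(39) − f^{(5)}(5)] = 1/30240 × (-4.70851e-10 − (-0.00645120)) = 2.13333e-07.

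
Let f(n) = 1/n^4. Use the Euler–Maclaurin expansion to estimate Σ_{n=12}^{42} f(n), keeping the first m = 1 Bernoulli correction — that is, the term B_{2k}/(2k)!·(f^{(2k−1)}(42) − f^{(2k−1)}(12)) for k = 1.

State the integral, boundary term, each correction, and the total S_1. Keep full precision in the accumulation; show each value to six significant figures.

S_1 ≈ 0.000214012

∫_12^42 1/x^4 dx evaluates to 0.000188402.
½[f(12) + f(42)] = ½[4.82253e-05 + 3.21368e-07] = 2.42733e-05.
So far: 0.000212675.
Correction k=1: B_{2}/2! · (f^{(1)}(42) − f^{(1)}(12)) = 1/12 · (-3.06065e-08 − (-1.60751e-05)) = 1.33704e-06.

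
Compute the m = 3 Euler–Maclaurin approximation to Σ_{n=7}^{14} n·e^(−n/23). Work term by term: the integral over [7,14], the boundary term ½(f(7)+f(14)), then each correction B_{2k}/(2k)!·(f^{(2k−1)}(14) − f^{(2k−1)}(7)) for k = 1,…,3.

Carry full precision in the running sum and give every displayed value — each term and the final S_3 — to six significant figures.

S_3 ≈ 52.3169

∫_7^14 x·e^(−x/23) dx evaluates to 45.9518.
½[f(7) + f(14)] = ½[5.16323 + 7.61684] = 6.39004.
Integral + boundary = 52.3419.
Correction k=1: B_{2}/2! · (f^{(1)}(14) − f^{(1)}(7)) = 1/12 · (0.212893 − 0.513116) = -0.0250186.
Partial sum through k=1: 52.3169.
Correction k=2: B_{4}/4! · (f^{(3)}(14) − f^{(3)}(7)) = −1/720 · (0.00245938 − 0.00375865) = 1.80454e-06.
Partial sum through k=2: 52.3169.
Correction k=3: B_{6}/6! · (f^{(5)}(14) − f^{(5)}(7)) = 1/30240 · (8.53747e-06 − 1.23768e-05) = -1.26962e-10.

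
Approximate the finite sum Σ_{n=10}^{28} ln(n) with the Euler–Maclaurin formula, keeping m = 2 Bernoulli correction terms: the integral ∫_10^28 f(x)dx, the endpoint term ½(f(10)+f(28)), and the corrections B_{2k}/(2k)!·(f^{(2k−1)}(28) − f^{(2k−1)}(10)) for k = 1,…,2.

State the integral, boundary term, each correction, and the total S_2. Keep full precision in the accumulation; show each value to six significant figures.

S_2 ≈ 55.0879

The integral term ∫_10^28 ln(x) dx = 52.2759.
½[f(10) + f(28)] = ½[2.30259 + 3.33220] = 2.81739.
Running total after boundary: 55.0933.
k=1: B_{2}/(2)! × [f^{(1)}(28) − f^{(1)}(10)] = 1/12 × (0.0357143 − 0.100000) = -0.00535714.
Running total after k=1: 55.0879.
k=2: B_{4}/(4)! × [f^{(3)}(28) − f^{(3)}(10)] = −1/720 × (9.11079e-05 − 0.00200000) = 2.65124e-06.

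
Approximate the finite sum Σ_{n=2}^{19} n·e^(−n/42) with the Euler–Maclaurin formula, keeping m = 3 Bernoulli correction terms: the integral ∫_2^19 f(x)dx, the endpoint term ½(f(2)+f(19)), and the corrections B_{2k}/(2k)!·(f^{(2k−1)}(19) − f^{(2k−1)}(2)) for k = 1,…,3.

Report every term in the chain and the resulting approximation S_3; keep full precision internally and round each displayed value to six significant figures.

Integral: ∫_2^19 x·e^(−x/42) dx = 132.344.
Boundary: ½(f(2) + f(19)) = ½(1.90699 + 12.0861) = 6.99656.
Integral + boundary = 139.341.
k=1: B_{2}/(2)! × [f^{(1)}(19) − f^{(1)}(2)] = 1/12 × (0.348347 − 0.908092) = -0.0466455.
Partial sum through k=1: 139.294.
k=2: B_{4}/(4)! × [f^{(3)}(19) − f^{(3)}(2)] = −1/720 × (0.000918691 − 0.00159585) = 9.40504e-07.
Partial sum through k=2: 139.294.
k=3: B_{6}/(6)! × [f^{(5)}(19) − f^{(5)}(2)] = 1/30240 × (9.29652e-07 − 1.51753e-06) = -1.94403e-11.

S_3 ≈ 139.294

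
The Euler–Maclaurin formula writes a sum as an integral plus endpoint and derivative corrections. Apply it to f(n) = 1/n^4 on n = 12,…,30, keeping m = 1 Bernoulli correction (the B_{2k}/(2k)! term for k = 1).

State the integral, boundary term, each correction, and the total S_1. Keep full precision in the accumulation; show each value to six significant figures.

The integral term ∫_12^30 1/x^4 dx = 0.000180556.
Boundary: ½(f(12) + f(30)) = ½(4.82253e-05 + 1.23457e-06) = 2.47299e-05.
Running total after boundary: 0.000205285.
k=1: B_{2}/(2)! × [f^{(1)}(30) − f^{(1)}(12)] = 1/12 × (-1.64609e-07 − (-1.60751e-05)) = 1.32587e-06.

S_1 ≈ 0.000206611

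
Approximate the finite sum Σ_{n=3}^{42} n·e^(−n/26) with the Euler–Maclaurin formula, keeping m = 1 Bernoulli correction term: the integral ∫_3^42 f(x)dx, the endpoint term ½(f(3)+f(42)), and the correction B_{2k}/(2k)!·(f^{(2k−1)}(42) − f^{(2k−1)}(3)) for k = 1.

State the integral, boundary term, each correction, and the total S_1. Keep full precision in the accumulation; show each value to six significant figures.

S_1 ≈ 325.764

The integral term ∫_3^42 x·e^(−x/26) dx = 320.328.
Endpoint term: (f(3) + f(42))/2 = (2.67307 + 8.35020)/2 = 5.51163.
Running total after boundary: 325.840.
Correction k=1: B_{2}/2! · (f^{(1)}(42) − f^{(1)}(3)) = 1/12 · (-0.122347 − 0.788213) = -0.0758800.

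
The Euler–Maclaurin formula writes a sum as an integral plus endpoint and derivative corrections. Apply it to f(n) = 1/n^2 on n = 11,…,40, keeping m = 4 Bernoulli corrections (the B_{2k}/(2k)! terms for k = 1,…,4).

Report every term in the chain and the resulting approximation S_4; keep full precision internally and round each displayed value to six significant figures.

S_4 ≈ 0.0704762

Integral: ∫_11^40 1/x^2 dx = 0.0659091.
Boundary: ½(f(11) + f(40)) = ½(0.00826446 + 0.000625000) = 0.00444473.
Integral + boundary = 0.0703538.
Correction k=1: B_{2}/2! · (f^{(1)}(40) − f^{(1)}(11)) = 1/12 · (-3.12500e-05 − (-0.00150263)) = 0.000122615.
After k=1: 0.0704764.
Correction k=2: B_{4}/4! · (f^{(3)}(40) − f^{(3)}(11)) = −1/720 · (-2.34375e-07 − (-0.000149021)) = -2.06648e-07.
After k=2: 0.0704762.
Correction k=3: B_{6}/6! · (f^{(5)}(40) − f^{(5)}(11)) = 1/30240 · (-4.39453e-09 − (-3.69474e-05)) = 1.22166e-09.
After k=3: 0.0704762.
Correction k=4: B_{8}/8! · (f^{(7)}(40) − f^{(7)}(11)) = −1/1209600 · (-1.53809e-10 − (-1.70996e-05)) = -1.41365e-11.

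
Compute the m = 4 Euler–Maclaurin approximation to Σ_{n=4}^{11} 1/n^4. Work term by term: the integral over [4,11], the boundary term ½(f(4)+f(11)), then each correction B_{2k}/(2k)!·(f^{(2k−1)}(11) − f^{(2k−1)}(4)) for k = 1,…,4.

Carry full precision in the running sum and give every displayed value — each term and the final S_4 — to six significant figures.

S_4 ≈ 0.00725919

Integral: ∫_4^11 1/x^4 dx = 0.00495790.
Endpoint term: (f(4) + f(11))/2 = (0.00390625 + 6.83013e-05)/2 = 0.00198728.
Running total after boundary: 0.00694517.
k=1: B_{2}/(2)! × [f^{(1)}(11) − f^{(1)}(4)] = 1/12 × (-2.48369e-05 − (-0.00390625)) = 0.000323451.
Running total after k=1: 0.00726862.
k=2: B_{4}/(4)! × [f^{(3)}(11) − f^{(3)}(4)] = −1/720 × (-6.15790e-06 − (-0.00732422)) = -1.01640e-05.
Running total after k=2: 0.00725846.
k=3: B_{6}/(6)! × [f^{(5)}(11) − f^{(5)}(4)] = 1/30240 × (-2.84994e-06 − (-0.0256348)) = 8.47616e-07.
Running total after k=3: 0.00725931.
k=4: B_{8}/(8)! × [f^{(7)}(11) − f^{(7)}(4)] = −1/1209600 × (-2.11979e-06 − (-0.144196)) = -1.19208e-07.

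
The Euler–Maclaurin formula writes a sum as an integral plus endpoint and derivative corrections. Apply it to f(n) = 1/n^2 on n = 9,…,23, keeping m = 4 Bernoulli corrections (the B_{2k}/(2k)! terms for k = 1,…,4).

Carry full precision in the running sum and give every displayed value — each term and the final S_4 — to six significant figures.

S_4 ≈ 0.0749652

Integral: ∫_9^23 1/x^2 dx = 0.0676329.
Endpoint term: (f(9) + f(23))/2 = (0.0123457 + 0.00189036)/2 = 0.00711802.
Running total after boundary: 0.0747509.
k=1: B_{2}/(2)! × [f^{(1)}(23) − f^{(1)}(9)] = 1/12 × (-0.000164379 − (-0.00274348)) = 0.000214925.
After k=1: 0.0749658.
k=2: B_{4}/(4)! × [f^{(3)}(23) − f^{(3)}(9)] = −1/720 × (-3.72883e-06 − (-0.000406442)) = -5.59324e-07.
After k=2: 0.0749652.
k=3: B_{6}/(6)! × [f^{(5)}(23) − f^{(5)}(9)] = 1/30240 × (-2.11465e-07 − (-0.000150534)) = 4.97099e-09.
After k=3: 0.0749652.
k=4: B_{8}/(8)! × [f^{(7)}(23) − f^{(7)}(9)] = −1/1209600 × (-2.23857e-08 − (-0.000104073)) = -8.60207e-11.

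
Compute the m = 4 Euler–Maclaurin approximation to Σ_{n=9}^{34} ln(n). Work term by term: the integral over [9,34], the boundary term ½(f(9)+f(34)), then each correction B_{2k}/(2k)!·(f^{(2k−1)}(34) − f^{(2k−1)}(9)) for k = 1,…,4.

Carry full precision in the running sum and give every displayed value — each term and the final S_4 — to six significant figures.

S_4 ≈ 77.9762

Integral: ∫_9^34 ln(x) dx = 75.1212.
Boundary: ½(f(9) + f(34)) = ½(2.19722 + 3.52636) = 2.86179.
Running total after boundary: 77.9830.
Correction k=1: B_{2}/2! · (f^{(1)}(34) − f^{(1)}(9)) = 1/12 · (0.0294118 − 0.111111) = -0.00680828.
Running total after k=1: 77.9762.
Correction k=2: B_{4}/4! · (f^{(3)}(34) − f^{(3)}(9)) = −1/720 · (5.08854e-05 − 0.00274348) = 3.73972e-06.
Running total after k=2: 77.9762.
Correction k=3: B_{6}/6! · (f^{(5)}(34) − f^{(5)}(9)) = 1/30240 · (5.28222e-07 − 0.000406442) = -1.34231e-08.
Running total after k=3: 77.9762.
Correction k=4: B_{8}/8! · (f^{(7)}(34) − f^{(7)}(9)) = −1/1209600 · (1.37082e-08 − 0.000150534) = 1.24438e-10.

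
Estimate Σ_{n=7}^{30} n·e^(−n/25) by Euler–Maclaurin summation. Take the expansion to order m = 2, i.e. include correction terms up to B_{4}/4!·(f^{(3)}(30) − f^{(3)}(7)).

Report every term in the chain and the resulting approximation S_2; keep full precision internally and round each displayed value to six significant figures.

S_2 ≈ 197.598

The integral term ∫_7^30 x·e^(−x/25) dx = 190.485.
½[f(7) + f(30)] = ½[5.29049 + 9.03583] = 7.16316.
So far: 197.648.
k=1: B_{2}/(2)! × [f^{(1)}(30) − f^{(1)}(7)] = 1/12 × (-0.0602388 − 0.544164) = -0.0503669.
Partial sum through k=1: 197.598.
k=2: B_{4}/(4)! × [f^{(3)}(30) − f^{(3)}(7)] = −1/720 × (0.000867439 − 0.00328917) = 3.36352e-06.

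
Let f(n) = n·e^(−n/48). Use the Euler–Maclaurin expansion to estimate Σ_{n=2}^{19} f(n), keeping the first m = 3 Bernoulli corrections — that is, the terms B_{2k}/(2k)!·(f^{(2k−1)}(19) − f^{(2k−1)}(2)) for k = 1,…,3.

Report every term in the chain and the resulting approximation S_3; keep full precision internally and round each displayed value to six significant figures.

S_3 ≈ 144.616

The integral term ∫_2^19 x·e^(−x/48) dx = 137.304.
Boundary: ½(f(2) + f(19)) = ½(1.91838 + 12.7893) = 7.35382.
Running total after boundary: 144.658.
Order-1 term: 1/12 · (0.406676 − 0.919223) = -0.0427123.
Running total after k=1: 144.616.
Order-2 term: −1/720 · (0.000760813 − 0.00123160) = 6.53868e-07.
Running total after k=2: 144.616.
Order-3 term: 1/30240 · (5.83819e-07 − 8.95932e-07) = -1.03212e-11.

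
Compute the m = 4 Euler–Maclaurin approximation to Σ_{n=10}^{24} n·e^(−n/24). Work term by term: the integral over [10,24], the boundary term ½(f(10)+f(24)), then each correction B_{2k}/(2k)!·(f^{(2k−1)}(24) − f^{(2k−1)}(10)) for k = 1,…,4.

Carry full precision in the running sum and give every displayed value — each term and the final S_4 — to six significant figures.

S_4 ≈ 121.822

Integral: ∫_10^24 x·e^(−x/24) dx = 114.143.
Boundary: ½(f(10) + f(24)) = ½(6.59241 + 8.82911) = 7.71076.
Integral + boundary = 121.854.
Correction k=1: B_{2}/2! · (f^{(1)}(24) − f^{(1)}(10)) = 1/12 · (0.00000 − 0.384557) = -0.0320464.
Running total after k=1: 121.822.
Correction k=2: B_{4}/4! · (f^{(3)}(24) − f^{(3)}(10)) = −1/720 · (0.00127736 − 0.00295666) = 2.33237e-06.
Running total after k=2: 121.822.
Correction k=3: B_{6}/6! · (f^{(5)}(24) − f^{(5)}(10)) = 1/30240 · (4.43527e-06 − 9.10711e-06) = -1.54492e-10.
Running total after k=3: 121.822.
Correction k=4: B_{8}/8! · (f^{(7)}(24) − f^{(7)}(10)) = −1/1209600 · (1.15502e-08 − 2.27103e-08) = 9.22626e-15.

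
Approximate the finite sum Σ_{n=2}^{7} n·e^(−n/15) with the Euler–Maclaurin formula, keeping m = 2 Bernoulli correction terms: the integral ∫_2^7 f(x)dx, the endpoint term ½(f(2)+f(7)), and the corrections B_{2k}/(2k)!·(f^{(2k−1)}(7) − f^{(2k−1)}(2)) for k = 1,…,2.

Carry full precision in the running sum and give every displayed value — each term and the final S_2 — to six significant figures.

The integral term ∫_2^7 x·e^(−x/15) dx = 16.2298.
Endpoint term: (f(2) + f(7))/2 = (1.75035 + 4.38962)/2 = 3.06999.
Running total after boundary: 19.2998.
Correction k=1: B_{2}/2! · (f^{(1)}(7) − f^{(1)}(2)) = 1/12 · (0.334448 − 0.758484) = -0.0353363.
Running total after k=1: 19.2644.
Correction k=2: B_{4}/4! · (f^{(3)}(7) − f^{(3)}(2)) = −1/720 · (0.00706056 − 0.0111504) = 5.68027e-06.

S_2 ≈ 19.2645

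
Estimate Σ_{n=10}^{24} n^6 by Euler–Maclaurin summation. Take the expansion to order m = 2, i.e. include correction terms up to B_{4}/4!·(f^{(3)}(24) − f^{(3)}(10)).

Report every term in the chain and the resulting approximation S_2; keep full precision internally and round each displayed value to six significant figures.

∫_10^24 x^6 dx evaluates to 6.53782e+08.
Boundary: ½(f(10) + f(24)) = ½(1.00000e+06 + 1.91103e+08) = 9.60515e+07.
So far: 7.49833e+08.
Correction k=1: B_{2}/2! · (f^{(1)}(24) − f^{(1)}(10)) = 1/12 · (4.77757e+07 − 600000) = 3.93131e+06.
Running total after k=1: 7.53764e+08.
Correction k=2: B_{4}/4! · (f^{(3)}(24) − f^{(3)}(10)) = −1/720 · (1.65888e+06 − 120000) = -2137.33.

S_2 ≈ 7.53762e+08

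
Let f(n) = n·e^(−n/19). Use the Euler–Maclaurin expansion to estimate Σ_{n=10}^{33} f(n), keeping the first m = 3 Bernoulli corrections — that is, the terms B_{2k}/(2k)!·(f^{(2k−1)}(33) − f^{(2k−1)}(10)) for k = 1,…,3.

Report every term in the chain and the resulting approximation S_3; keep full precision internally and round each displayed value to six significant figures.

S_3 ≈ 157.381

Integral: ∫_10^33 x·e^(−x/19) dx = 151.556.
½[f(10) + f(33)] = ½[5.90778 + 5.81049] = 5.85913.
Integral + boundary = 157.415.
k=1: B_{2}/(2)! × [f^{(1)}(33) − f^{(1)}(10)] = 1/12 × (-0.129740 − 0.279842) = -0.0341318.
After k=1: 157.381.
k=2: B_{4}/(4)! × [f^{(3)}(33) − f^{(3)}(10)] = −1/720 × (0.000616098 − 0.00404819) = 4.76680e-06.
After k=2: 157.381.
k=3: B_{6}/(6)! × [f^{(5)}(33) − f^{(5)}(10)] = 1/30240 × (4.40882e-06 − 2.02803e-05) = -5.24851e-10.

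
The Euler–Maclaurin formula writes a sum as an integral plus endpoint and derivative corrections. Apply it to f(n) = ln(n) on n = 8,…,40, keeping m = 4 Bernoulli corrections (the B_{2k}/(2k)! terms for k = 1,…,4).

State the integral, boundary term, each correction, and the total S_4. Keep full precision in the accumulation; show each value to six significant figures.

S_4 ≈ 101.795

Integral: ∫_8^40 ln(x) dx = 98.9196.
½[f(8) + f(40)] = ½[2.07944 + 3.68888] = 2.88416.
So far: 101.804.
Correction k=1: B_{2}/2! · (f^{(1)}(40) − f^{(1)}(8)) = 1/12 · (0.0250000 − 0.125000) = -0.00833333.
After k=1: 101.795.
Correction k=2: B_{4}/4! · (f^{(3)}(40) − f^{(3)}(8)) = −1/720 · (3.12500e-05 − 0.00390625) = 5.38194e-06.
After k=2: 101.795.
Correction k=3: B_{6}/6! · (f^{(5)}(40) − f^{(5)}(8)) = 1/30240 · (2.34375e-07 − 0.000732422) = -2.42125e-08.
After k=3: 101.795.
Correction k=4: B_{8}/8! · (f^{(7)}(40) − f^{(7)}(8)) = −1/1209600 · (4.39453e-09 − 0.000343323) = 2.83828e-10.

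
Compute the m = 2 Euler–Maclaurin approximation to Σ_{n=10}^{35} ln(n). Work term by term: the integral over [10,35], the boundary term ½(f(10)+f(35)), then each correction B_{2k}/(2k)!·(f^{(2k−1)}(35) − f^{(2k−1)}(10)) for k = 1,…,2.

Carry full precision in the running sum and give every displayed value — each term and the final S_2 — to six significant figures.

Integral: ∫_10^35 ln(x) dx = 76.4113.
Boundary: ½(f(10) + f(35)) = ½(2.30259 + 3.55535) = 2.92897.
Running total after boundary: 79.3403.
k=1: B_{2}/(2)! × [f^{(1)}(35) − f^{(1)}(10)] = 1/12 × (0.0285714 − 0.100000) = -0.00595238.
Running total after k=1: 79.3343.
k=2: B_{4}/(4)! × [f^{(3)}(35) − f^{(3)}(10)] = −1/720 × (4.66472e-05 − 0.00200000) = 2.71299e-06.

S_2 ≈ 79.3343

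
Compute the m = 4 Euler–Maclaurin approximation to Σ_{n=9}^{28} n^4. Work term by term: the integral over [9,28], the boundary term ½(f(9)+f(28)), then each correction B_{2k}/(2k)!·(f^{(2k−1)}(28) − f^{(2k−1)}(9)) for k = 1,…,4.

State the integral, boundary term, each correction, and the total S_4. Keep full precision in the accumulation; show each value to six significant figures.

S_4 ≈ 3.74795e+06

The integral term ∫_9^28 x^4 dx = 3.43026e+06.
Endpoint term: (f(9) + f(28))/2 = (6561.00 + 614656)/2 = 310608.
Running total after boundary: 3.74087e+06.
k=1: B_{2}/(2)! × [f^{(1)}(28) − f^{(1)}(9)] = 1/12 × (87808.0 − 2916.00) = 7074.33.
Partial sum through k=1: 3.74795e+06.
k=2: B_{4}/(4)! × [f^{(3)}(28) − f^{(3)}(9)] = −1/720 × (672.000 − 216.000) = -0.633333.
Partial sum through k=2: 3.74795e+06.
k=3: B_{6}/(6)! × [f^{(5)}(28) − f^{(5)}(9)] = 1/30240 × (0.00000 − 0.00000) = 0.00000.
Partial sum through k=3: 3.74795e+06.
k=4: B_{8}/(8)! × [f^{(7)}(28) − f^{(7)}(9)] = −1/1209600 × (0.00000 − 0.00000) = 0.00000.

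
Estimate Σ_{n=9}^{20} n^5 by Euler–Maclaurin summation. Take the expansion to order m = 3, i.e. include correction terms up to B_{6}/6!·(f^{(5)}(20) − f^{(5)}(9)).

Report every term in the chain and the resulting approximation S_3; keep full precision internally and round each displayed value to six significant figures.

Integral: ∫_9^20 x^5 dx = 1.05781e+07.
½[f(9) + f(20)] = ½[59049.0 + 3.20000e+06] = 1.62952e+06.
Integral + boundary = 1.22076e+07.
Correction k=1: B_{2}/2! · (f^{(1)}(20) − f^{(1)}(9)) = 1/12 · (800000 − 32805.0) = 63932.9.
Running total after k=1: 1.22716e+07.
Correction k=2: B_{4}/4! · (f^{(3)}(20) − f^{(3)}(9)) = −1/720 · (24000.0 − 4860.00) = -26.5833.
Running total after k=2: 1.22715e+07.
Correction k=3: B_{6}/6! · (f^{(5)}(20) − f^{(5)}(9)) = 1/30240 · (120.000 − 120.000) = 0.00000.

S_3 ≈ 1.22715e+07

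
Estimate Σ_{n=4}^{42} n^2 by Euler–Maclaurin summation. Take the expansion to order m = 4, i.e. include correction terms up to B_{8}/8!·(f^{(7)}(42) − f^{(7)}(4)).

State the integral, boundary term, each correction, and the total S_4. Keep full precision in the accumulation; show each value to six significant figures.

The integral term ∫_4^42 x^2 dx = 24674.7.
Boundary: ½(f(4) + f(42)) = ½(16.0000 + 1764.00) = 890.000.
So far: 25564.7.
Order-1 term: 1/12 · (84.0000 − 8.00000) = 6.33333.
Running total after k=1: 25571.0.
Order-2 term: −1/720 · (0.00000 − 0.00000) = 0.00000.
Running total after k=2: 25571.0.
Order-3 term: 1/30240 · (0.00000 − 0.00000) = 0.00000.
Running total after k=3: 25571.0.
Order-4 term: −1/1209600 · (0.00000 − 0.00000) = 0.00000.

S_4 ≈ 25571.0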